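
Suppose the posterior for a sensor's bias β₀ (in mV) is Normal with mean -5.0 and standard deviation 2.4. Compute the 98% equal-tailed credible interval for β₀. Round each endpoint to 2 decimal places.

[-10.58, 0.58]

The posterior is symmetric, so the 98% equal-tailed interval is β₀ = -5.0 ± z·2.4 with z = 2.326.
Half-width: 2.326 × 2.4 = 5.58.
-5.0 − 5.58 = -10.58; -5.0 + 5.58 = 0.58.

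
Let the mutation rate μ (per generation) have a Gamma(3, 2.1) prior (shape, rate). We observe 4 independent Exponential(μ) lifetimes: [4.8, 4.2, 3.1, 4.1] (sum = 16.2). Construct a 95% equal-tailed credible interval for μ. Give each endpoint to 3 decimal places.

[0.154, 0.714]

Posterior: Gamma(3+4, 2.1+16.2) = Gamma(7, 18.3) (shape, rate).
Equal-tailed 95% interval: Gamma(7, 18.3) quantiles at 0.025 and 0.975.
Posterior mean ≈ 0.383, SD ≈ 0.145; a Normal approximation gives roughly [0.099, 0.666].
Exact: lower = 0.154; upper = 0.714.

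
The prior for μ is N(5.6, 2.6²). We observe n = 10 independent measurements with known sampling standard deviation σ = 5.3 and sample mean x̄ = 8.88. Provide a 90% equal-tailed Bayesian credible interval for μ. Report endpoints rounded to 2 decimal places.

[5.60, 10.23]

Posterior precision = 1/2.6² + 10/5.3² = 0.1479 + 0.3560 = 0.5039, so posterior SD = 1.4087.
Posterior mean = (5.6/2.6² + 10·8.88/5.3²) / 0.5039 = 7.9171.
Interval: 7.9171 ± 1.645 × 1.4087 → [5.60, 10.23].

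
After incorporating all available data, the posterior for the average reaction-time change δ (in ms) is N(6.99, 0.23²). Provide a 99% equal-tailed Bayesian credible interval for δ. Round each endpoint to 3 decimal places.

The posterior is symmetric, so the 99% equal-tailed interval is δ = 6.99 ± z·0.23 with z = 2.576.
Half-width: 2.576 × 0.23 = 0.592.
6.99 − 0.592 = 6.398; 6.99 + 0.592 = 7.582.

[6.398, 7.582]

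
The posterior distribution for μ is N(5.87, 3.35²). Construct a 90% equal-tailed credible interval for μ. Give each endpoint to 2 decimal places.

The posterior is symmetric, so the 90% equal-tailed interval is μ = 5.87 ± z·3.35 with z = 1.645.
Half-width: 1.645 × 3.35 = 5.51.
5.87 − 5.51 = 0.36; 5.87 + 5.51 = 11.38.

[0.36, 11.38]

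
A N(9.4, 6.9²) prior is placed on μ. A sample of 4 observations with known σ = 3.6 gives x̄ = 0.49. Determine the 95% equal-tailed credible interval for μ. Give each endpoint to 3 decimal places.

Posterior precision = 1/6.9² + 4/3.6² = 0.0210 + 0.3086 = 0.3296, so posterior SD = 1.7417.
Posterior mean = (9.4/6.9² + 4·0.49/3.6²) / 0.3296 = 1.0577.
Interval: 1.0577 ± 1.960 × 1.7417 → [-2.356, 4.471].

[-2.356, 4.471]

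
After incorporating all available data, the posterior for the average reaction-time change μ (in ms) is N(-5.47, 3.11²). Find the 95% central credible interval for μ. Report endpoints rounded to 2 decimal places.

[-11.57, 0.63]

The posterior is symmetric, so the 95% equal-tailed interval is μ = -5.47 ± z·3.11 with z = 1.960.
Half-width: 1.960 × 3.11 = 6.10.
-5.47 − 6.10 = -11.57; -5.47 + 6.10 = 0.63.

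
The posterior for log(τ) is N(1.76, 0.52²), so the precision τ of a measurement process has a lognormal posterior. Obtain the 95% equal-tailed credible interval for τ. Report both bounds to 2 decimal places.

On the log scale the 95% interval is 1.76 ± 1.960 × 0.52 = [0.7408, 2.7792].
Exponentiate: [e^0.7408, e^2.7792] = [2.10, 16.11].

[2.10, 16.11]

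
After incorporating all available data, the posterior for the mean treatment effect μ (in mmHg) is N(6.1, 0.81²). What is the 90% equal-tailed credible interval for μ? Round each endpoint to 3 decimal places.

The posterior is symmetric, so the 90% equal-tailed interval is μ = 6.1 ± z·0.81 with z = 1.645.
Half-width: 1.645 × 0.81 = 1.332.
6.1 − 1.332 = 4.768; 6.1 + 1.332 = 7.432.

[4.768, 7.432]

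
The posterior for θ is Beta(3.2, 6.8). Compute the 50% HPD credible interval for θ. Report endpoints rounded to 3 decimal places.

The posterior is unimodal and skewed, so the HPD interval has equal density at both endpoints and is the shortest 50% interval.
Solving f(0.185) = f(0.380) with F(0.380) − F(0.185) = 0.50 gives [0.185, 0.380].
For comparison, the equal-tailed interval is [0.214, 0.413]; the HPD is narrower and shifted toward the mode.

[0.185, 0.380]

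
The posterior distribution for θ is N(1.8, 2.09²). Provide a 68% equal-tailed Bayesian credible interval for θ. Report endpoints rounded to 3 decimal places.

[-0.278, 3.878]

The posterior is symmetric, so the 68% equal-tailed interval is θ = 1.8 ± z·2.09 with z = 0.994.
Half-width: 0.994 × 2.09 = 2.078.
1.8 − 2.078 = -0.278; 1.8 + 2.078 = 3.878.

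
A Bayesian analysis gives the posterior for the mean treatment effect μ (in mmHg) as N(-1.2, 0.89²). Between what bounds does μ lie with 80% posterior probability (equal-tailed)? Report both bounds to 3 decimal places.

The posterior is symmetric, so the 80% equal-tailed interval is μ = -1.2 ± z·0.89 with z = 1.282.
Half-width: 1.282 × 0.89 = 1.141.
-1.2 − 1.141 = -2.341; -1.2 + 1.141 = -0.059.

[-2.341, -0.059]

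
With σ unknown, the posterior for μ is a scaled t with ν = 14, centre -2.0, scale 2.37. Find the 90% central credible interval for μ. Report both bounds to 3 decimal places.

[-6.174, 2.174]

The t_14 distribution is symmetric; the 90% interval is -2.0 ± t·2.37 with t_{0.95,14} = 1.761.
Half-width: 1.761 × 2.37 = 4.174.
-2.0 − 4.174 = -6.174; -2.0 + 4.174 = 2.174.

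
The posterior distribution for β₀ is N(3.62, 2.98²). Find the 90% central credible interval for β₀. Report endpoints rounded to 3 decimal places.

[-1.282, 8.522]

The posterior is symmetric, so the 90% equal-tailed interval is β₀ = 3.62 ± z·2.98 with z = 1.645.
Half-width: 1.645 × 2.98 = 4.902.
3.62 − 4.902 = -1.282; 3.62 + 4.902 = 8.522.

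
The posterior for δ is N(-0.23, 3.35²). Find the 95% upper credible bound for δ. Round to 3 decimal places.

5.280

Need U with P(δ ≤ U) = 0.95: U = -0.23 + z_{0.05}·3.35.
z = 1.645; U = -0.23 + 1.645 × 3.35 = 5.280.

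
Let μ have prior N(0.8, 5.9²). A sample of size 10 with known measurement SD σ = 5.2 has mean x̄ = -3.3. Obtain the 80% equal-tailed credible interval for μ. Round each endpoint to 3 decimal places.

Posterior precision = 1/5.9² + 10/5.2² = 0.0287 + 0.3698 = 0.3985, so posterior SD = 1.5840.
Posterior mean = (0.8/5.9² + 10·-3.3/5.2²) / 0.3985 = -3.0045.
Interval: -3.0045 ± 1.282 × 1.5840 → [-5.034, -0.974].

[-5.034, -0.974]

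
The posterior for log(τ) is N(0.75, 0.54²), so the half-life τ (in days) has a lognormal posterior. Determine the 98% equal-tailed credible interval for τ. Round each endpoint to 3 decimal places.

[0.603, 7.435]

On the log scale the 98% interval is 0.75 ± 2.326 × 0.54 = [-0.5062, 2.0062].
Exponentiate: [e^-0.5062, e^2.0062] = [0.603, 7.435].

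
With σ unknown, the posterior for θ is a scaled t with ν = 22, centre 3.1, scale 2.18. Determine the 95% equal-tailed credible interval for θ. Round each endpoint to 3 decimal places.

[-1.421, 7.621]

The t_22 distribution is symmetric; the 95% interval is 3.1 ± t·2.18 with t_{0.975,22} = 2.074.
Half-width: 2.074 × 2.18 = 4.521.
3.1 − 4.521 = -1.421; 3.1 + 4.521 = 7.621.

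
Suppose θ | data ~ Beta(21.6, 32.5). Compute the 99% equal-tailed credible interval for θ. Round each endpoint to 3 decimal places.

[0.239, 0.573]

Posterior: Beta(21.6, 32.5).
Equal-tailed 99% interval: the 0.005 and 0.995 quantiles of Beta(21.6, 32.5).
Posterior mean ≈ 0.399, SD ≈ 0.066; a Normal approximation gives roughly [0.229, 0.569].
Exact: F⁻¹(0.005) = 0.239; F⁻¹(0.995) = 0.573.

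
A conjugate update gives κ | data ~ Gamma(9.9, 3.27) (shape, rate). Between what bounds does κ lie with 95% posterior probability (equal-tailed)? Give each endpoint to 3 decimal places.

[1.445, 5.185]

Posterior: Gamma(shape 9.9, rate 3.27).
Equal-tailed 95% interval: Gamma(9.9, 3.27) quantiles at 0.025 and 0.975.
Posterior mean ≈ 3.028, SD ≈ 0.962; a Normal approximation gives roughly [1.142, 4.913].
Exact: lower = 1.445; upper = 5.185.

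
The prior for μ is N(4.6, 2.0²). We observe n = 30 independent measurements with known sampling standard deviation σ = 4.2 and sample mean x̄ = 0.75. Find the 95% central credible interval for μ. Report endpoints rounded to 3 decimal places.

[-0.160, 2.647]

Posterior precision = 1/2.0² + 30/4.2² = 0.2500 + 1.7007 = 1.9507, so posterior SD = 0.7160.
Posterior mean = (4.6/2.0² + 30·0.75/4.2²) / 1.9507 = 1.2434.
Interval: 1.2434 ± 1.960 × 0.7160 → [-0.160, 2.647].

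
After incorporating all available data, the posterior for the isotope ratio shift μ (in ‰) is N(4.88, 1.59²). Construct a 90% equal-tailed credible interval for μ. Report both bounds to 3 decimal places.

[2.265, 7.495]

The posterior is symmetric, so the 90% equal-tailed interval is μ = 4.88 ± z·1.59 with z = 1.645.
Half-width: 1.645 × 1.59 = 2.615.
4.88 − 2.615 = 2.265; 4.88 + 2.615 = 7.495.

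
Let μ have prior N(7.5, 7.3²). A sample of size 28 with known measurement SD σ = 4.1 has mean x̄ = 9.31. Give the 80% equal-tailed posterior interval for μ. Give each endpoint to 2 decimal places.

[8.30, 10.28]

Posterior precision = 1/7.3² + 28/4.1² = 0.0188 + 1.6657 = 1.6844, so posterior SD = 0.7705.
Posterior mean = (7.5/7.3² + 28·9.31/4.1²) / 1.6844 = 9.2898.
Interval: 9.2898 ± 1.282 × 0.7705 → [8.30, 10.28].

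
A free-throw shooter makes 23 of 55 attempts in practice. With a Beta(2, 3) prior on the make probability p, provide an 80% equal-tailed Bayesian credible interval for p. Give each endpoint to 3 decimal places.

Posterior: Beta(2+23, 3+32) = Beta(25, 35).
Equal-tailed 80% interval: the 0.1 and 0.9 quantiles of Beta(25, 35).
Posterior mean ≈ 0.417, SD ≈ 0.063; a Normal approximation gives roughly [0.336, 0.498].
Exact: F⁻¹(0.1) = 0.336; F⁻¹(0.9) = 0.499.

[0.336, 0.499]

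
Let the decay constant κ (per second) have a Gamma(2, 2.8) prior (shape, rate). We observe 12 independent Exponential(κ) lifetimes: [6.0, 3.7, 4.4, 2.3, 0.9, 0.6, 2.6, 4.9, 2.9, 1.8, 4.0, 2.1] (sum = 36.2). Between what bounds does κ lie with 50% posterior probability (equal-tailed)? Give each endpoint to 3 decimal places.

Posterior: Gamma(2+12, 2.8+36.2) = Gamma(14, 39.0) (shape, rate).
Equal-tailed 50% interval: Gamma(14, 39.0) quantiles at 0.25 and 0.75.
Posterior mean ≈ 0.359, SD ≈ 0.096; a Normal approximation gives roughly [0.294, 0.424].
Exact: lower = 0.290; upper = 0.418.

[0.290, 0.418]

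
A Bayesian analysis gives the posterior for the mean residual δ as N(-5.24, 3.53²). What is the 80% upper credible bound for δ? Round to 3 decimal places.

Need U with P(δ ≤ U) = 0.80: U = -5.24 + z_{0.2}·3.53.
z = 0.842; U = -5.24 + 0.842 × 3.53 = -2.269.

-2.269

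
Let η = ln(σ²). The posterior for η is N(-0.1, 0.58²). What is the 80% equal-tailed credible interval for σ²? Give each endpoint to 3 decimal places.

On the log scale the 80% interval is -0.1 ± 1.282 × 0.58 = [-0.8433, 0.6433].
Exponentiate: [e^-0.8433, e^0.6433] = [0.430, 1.903].

[0.430, 1.903]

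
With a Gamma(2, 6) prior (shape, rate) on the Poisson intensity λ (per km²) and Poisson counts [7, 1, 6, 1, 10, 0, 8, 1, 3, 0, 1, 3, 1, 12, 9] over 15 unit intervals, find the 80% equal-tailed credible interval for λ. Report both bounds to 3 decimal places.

[2.615, 3.596]

Posterior: Gamma(2+63, 6+15) = Gamma(65, 21) (shape, rate).
Equal-tailed 80% interval: Gamma(65, 21) quantiles at 0.1 and 0.9.
Posterior mean ≈ 3.095, SD ≈ 0.384; a Normal approximation gives roughly [2.603, 3.587].
Exact: lower = 2.615; upper = 3.596.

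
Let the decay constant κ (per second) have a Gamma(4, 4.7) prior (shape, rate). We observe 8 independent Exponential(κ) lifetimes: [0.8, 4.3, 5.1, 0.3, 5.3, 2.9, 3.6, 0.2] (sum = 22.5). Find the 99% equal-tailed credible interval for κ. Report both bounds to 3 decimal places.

Posterior: Gamma(4+8, 4.7+22.5) = Gamma(12, 27.2) (shape, rate).
Equal-tailed 99% interval: Gamma(12, 27.2) quantiles at 0.005 and 0.995.
Posterior mean ≈ 0.441, SD ≈ 0.127; a Normal approximation gives roughly [0.113, 0.769].
Exact: lower = 0.182; upper = 0.837.

[0.182, 0.837]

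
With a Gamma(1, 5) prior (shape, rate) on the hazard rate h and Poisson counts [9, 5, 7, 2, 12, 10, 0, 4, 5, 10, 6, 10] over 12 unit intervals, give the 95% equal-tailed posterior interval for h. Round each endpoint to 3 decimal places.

[3.784, 5.857]

Posterior: Gamma(1+80, 5+12) = Gamma(81, 17) (shape, rate).
Equal-tailed 95% interval: Gamma(81, 17) quantiles at 0.025 and 0.975.
Posterior mean ≈ 4.765, SD ≈ 0.529; a Normal approximation gives roughly [3.727, 5.802].
Exact: lower = 3.784; upper = 5.857.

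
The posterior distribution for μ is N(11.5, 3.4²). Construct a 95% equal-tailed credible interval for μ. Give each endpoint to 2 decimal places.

The posterior is symmetric, so the 95% equal-tailed interval is μ = 11.5 ± z·3.4 with z = 1.960.
Half-width: 1.960 × 3.4 = 6.66.
11.5 − 6.66 = 4.84; 11.5 + 6.66 = 18.16.

[4.84, 18.16]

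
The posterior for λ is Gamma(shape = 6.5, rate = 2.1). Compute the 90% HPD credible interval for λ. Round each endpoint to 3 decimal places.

The posterior is unimodal and skewed, so the HPD interval has equal density at both endpoints and is the shortest 90% interval.
Solving f(1.168) = f(4.950) with F(4.950) − F(1.168) = 0.90 gives [1.168, 4.950].
For comparison, the equal-tailed interval is [1.403, 5.324]; the HPD is narrower and shifted toward the mode.

[1.168, 4.950]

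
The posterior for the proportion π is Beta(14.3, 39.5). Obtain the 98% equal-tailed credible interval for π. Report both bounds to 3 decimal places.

Posterior: Beta(14.3, 39.5).
Equal-tailed 98% interval: the 0.01 and 0.99 quantiles of Beta(14.3, 39.5).
Posterior mean ≈ 0.266, SD ≈ 0.060; a Normal approximation gives roughly [0.127, 0.405].
Exact: F⁻¹(0.01) = 0.141; F⁻¹(0.99) = 0.416.

[0.141, 0.416]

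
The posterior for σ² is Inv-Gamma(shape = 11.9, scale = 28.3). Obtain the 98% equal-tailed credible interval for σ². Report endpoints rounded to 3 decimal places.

[1.325, 5.278]

Inverse-Gamma(11.9, 28.3) quantiles: F⁻¹(0.01) and F⁻¹(0.99).
Equivalently, 1/σ² ~ Gamma(11.9, rate = 28.3); invert its 0.99 and 0.01 quantiles.
Posterior mean ≈ 2.596, SD ≈ 0.825; a Normal approximation gives roughly [0.677, 4.516].
Exact: lower = 1.325; upper = 5.278.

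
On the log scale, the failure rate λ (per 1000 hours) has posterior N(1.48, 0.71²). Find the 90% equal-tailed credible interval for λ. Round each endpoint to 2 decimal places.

On the log scale the 90% interval is 1.48 ± 1.645 × 0.71 = [0.3122, 2.6478].
Exponentiate: [e^0.3122, e^2.6478] = [1.37, 14.12].

[1.37, 14.12]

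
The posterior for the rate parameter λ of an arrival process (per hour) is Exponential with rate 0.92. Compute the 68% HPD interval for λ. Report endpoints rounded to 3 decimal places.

The exponential density is strictly decreasing on [0, ∞), so the HPD interval is anchored at 0: [0, q] with P(λ ≤ q) = 0.68.
q = −ln(1 − 0.68) / 0.92 = 1.1394 / 0.92 = 1.239.

[0.000, 1.239]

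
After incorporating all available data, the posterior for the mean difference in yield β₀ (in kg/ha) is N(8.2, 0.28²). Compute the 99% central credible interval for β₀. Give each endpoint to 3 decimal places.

[7.479, 8.921]

The posterior is symmetric, so the 99% equal-tailed interval is β₀ = 8.2 ± z·0.28 with z = 2.576.
Half-width: 2.576 × 0.28 = 0.721.
8.2 − 0.721 = 7.479; 8.2 + 0.721 = 8.921.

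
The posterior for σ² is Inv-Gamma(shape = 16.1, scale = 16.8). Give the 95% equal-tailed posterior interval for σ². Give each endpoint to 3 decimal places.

Inverse-Gamma(16.1, 16.8) quantiles: F⁻¹(0.025) and F⁻¹(0.975).
Equivalently, 1/σ² ~ Gamma(16.1, rate = 16.8); invert its 0.975 and 0.025 quantiles.
Posterior mean ≈ 1.113, SD ≈ 0.296; a Normal approximation gives roughly [0.532, 1.693].
Exact: lower = 0.676; upper = 1.822.

[0.676, 1.822]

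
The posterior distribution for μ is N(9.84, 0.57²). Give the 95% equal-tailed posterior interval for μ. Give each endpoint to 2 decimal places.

The posterior is symmetric, so the 95% equal-tailed interval is μ = 9.84 ± z·0.57 with z = 1.960.
Half-width: 1.960 × 0.57 = 1.12.
9.84 − 1.12 = 8.72; 9.84 + 1.12 = 10.96.

[8.72, 10.96]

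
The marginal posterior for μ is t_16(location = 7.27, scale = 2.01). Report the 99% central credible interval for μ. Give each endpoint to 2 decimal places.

The t_16 distribution is symmetric; the 99% interval is 7.27 ± t·2.01 with t_{0.995,16} = 2.921.
Half-width: 2.921 × 2.01 = 5.87.
7.27 − 5.87 = 1.40; 7.27 + 5.87 = 13.14.

[1.40, 13.14]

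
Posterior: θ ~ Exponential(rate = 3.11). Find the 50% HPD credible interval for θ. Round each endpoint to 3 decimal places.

The exponential density is strictly decreasing on [0, ∞), so the HPD interval is anchored at 0: [0, q] with P(θ ≤ q) = 0.50.
q = −ln(1 − 0.50) / 3.11 = 0.6931 / 3.11 = 0.223.

[0.000, 0.223]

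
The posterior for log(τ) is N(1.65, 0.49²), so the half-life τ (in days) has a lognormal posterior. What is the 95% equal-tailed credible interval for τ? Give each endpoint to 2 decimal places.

On the log scale the 95% interval is 1.65 ± 1.960 × 0.49 = [0.6896, 2.6104].
Exponentiate: [e^0.6896, e^2.6104] = [1.99, 13.60].

[1.99, 13.60]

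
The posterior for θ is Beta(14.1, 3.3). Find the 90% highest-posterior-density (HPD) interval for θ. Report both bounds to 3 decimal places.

[0.671, 0.956]

The posterior is unimodal and skewed, so the HPD interval has equal density at both endpoints and is the shortest 90% interval.
Solving f(0.671) = f(0.956) with F(0.956) − F(0.671) = 0.90 gives [0.671, 0.956].
For comparison, the equal-tailed interval is [0.641, 0.938]; the HPD is narrower and shifted toward the mode.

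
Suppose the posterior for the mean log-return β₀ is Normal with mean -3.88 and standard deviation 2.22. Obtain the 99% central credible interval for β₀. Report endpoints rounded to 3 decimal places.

The posterior is symmetric, so the 99% equal-tailed interval is β₀ = -3.88 ± z·2.22 with z = 2.576.
Half-width: 2.576 × 2.22 = 5.718.
-3.88 − 5.718 = -9.598; -3.88 + 5.718 = 1.838.

[-9.598, 1.838]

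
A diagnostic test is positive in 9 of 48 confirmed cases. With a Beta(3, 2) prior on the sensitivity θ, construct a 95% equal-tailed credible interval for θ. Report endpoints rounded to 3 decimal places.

Posterior: Beta(3+9, 2+39) = Beta(12, 41).
Equal-tailed 95% interval: the 0.025 and 0.975 quantiles of Beta(12, 41).
Posterior mean ≈ 0.226, SD ≈ 0.057; a Normal approximation gives roughly [0.115, 0.338].
Exact: F⁻¹(0.025) = 0.125; F⁻¹(0.975) = 0.347.

[0.125, 0.347]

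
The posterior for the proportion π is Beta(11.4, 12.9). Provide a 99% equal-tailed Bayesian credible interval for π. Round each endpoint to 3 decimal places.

[0.228, 0.720]

Posterior: Beta(11.4, 12.9).
Equal-tailed 99% interval: the 0.005 and 0.995 quantiles of Beta(11.4, 12.9).
Posterior mean ≈ 0.469, SD ≈ 0.099; a Normal approximation gives roughly [0.214, 0.725].
Exact: F⁻¹(0.005) = 0.228; F⁻¹(0.995) = 0.720.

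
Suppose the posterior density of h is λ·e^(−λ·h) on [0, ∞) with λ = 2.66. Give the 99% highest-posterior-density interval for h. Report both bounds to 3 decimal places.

The exponential density is strictly decreasing on [0, ∞), so the HPD interval is anchored at 0: [0, q] with P(h ≤ q) = 0.99.
q = −ln(1 − 0.99) / 2.66 = 4.6052 / 2.66 = 1.731.

[0.000, 1.731]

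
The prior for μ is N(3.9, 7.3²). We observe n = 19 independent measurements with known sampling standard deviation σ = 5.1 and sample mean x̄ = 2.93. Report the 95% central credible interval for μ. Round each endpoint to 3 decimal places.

Posterior precision = 1/7.3² + 19/5.1² = 0.0188 + 0.7305 = 0.7493, so posterior SD = 1.1553.
Posterior mean = (3.9/7.3² + 19·2.93/5.1²) / 0.7493 = 2.9543.
Interval: 2.9543 ± 1.960 × 1.1553 → [0.690, 5.219].

[0.690, 5.219]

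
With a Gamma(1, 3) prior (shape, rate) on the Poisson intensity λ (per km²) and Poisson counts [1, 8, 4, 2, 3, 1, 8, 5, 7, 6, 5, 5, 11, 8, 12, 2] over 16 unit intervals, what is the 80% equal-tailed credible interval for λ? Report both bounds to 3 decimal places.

Posterior: Gamma(1+88, 3+16) = Gamma(89, 19) (shape, rate).
Equal-tailed 80% interval: Gamma(89, 19) quantiles at 0.1 and 0.9.
Posterior mean ≈ 4.684, SD ≈ 0.497; a Normal approximation gives roughly [4.048, 5.321].
Exact: lower = 4.060; upper = 5.331.

[4.060, 5.331]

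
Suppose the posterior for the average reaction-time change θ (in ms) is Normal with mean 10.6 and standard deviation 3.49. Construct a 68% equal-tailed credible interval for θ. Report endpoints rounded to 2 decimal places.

[7.13, 14.07]

The posterior is symmetric, so the 68% equal-tailed interval is θ = 10.6 ± z·3.49 with z = 0.994.
Half-width: 0.994 × 3.49 = 3.47.
10.6 − 3.47 = 7.13; 10.6 + 3.47 = 14.07.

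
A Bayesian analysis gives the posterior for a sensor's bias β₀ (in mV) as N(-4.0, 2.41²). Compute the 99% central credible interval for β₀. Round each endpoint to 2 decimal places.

The posterior is symmetric, so the 99% equal-tailed interval is β₀ = -4.0 ± z·2.41 with z = 2.576.
Half-width: 2.576 × 2.41 = 6.21.
-4.0 − 6.21 = -10.21; -4.0 + 6.21 = 2.21.

[-10.21, 2.21]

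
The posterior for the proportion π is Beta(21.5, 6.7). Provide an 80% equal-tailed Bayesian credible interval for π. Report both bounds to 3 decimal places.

[0.657, 0.860]

Posterior: Beta(21.5, 6.7).
Equal-tailed 80% interval: the 0.1 and 0.9 quantiles of Beta(21.5, 6.7).
Posterior mean ≈ 0.762, SD ≈ 0.079; a Normal approximation gives roughly [0.661, 0.863].
Exact: F⁻¹(0.1) = 0.657; F⁻¹(0.9) = 0.860.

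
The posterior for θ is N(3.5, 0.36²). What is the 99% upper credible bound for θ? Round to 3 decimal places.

Need U with P(θ ≤ U) = 0.99: U = 3.5 + z_{0.01}·0.36.
z = 2.326; U = 3.5 + 2.326 × 0.36 = 4.337.

4.337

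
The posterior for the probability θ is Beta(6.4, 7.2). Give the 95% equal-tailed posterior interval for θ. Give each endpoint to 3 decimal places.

Posterior: Beta(6.4, 7.2).
Equal-tailed 95% interval: the 0.025 and 0.975 quantiles of Beta(6.4, 7.2).
Posterior mean ≈ 0.471, SD ≈ 0.131; a Normal approximation gives roughly [0.215, 0.727].
Exact: F⁻¹(0.025) = 0.223; F⁻¹(0.975) = 0.726.

[0.223, 0.726]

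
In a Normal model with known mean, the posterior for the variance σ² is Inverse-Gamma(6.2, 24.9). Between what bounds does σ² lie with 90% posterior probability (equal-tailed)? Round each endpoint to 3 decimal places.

[2.310, 9.070]

Inverse-Gamma(6.2, 24.9) quantiles: F⁻¹(0.05) and F⁻¹(0.95).
Equivalently, 1/σ² ~ Gamma(6.2, rate = 24.9); invert its 0.95 and 0.05 quantiles.
Posterior mean ≈ 4.788, SD ≈ 2.337; a Normal approximation gives roughly [0.945, 8.632].
Exact: lower = 2.310; upper = 9.070.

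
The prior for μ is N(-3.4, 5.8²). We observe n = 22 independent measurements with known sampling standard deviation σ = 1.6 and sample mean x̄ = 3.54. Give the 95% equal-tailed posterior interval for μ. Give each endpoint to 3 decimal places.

Posterior precision = 1/5.8² + 22/1.6² = 0.0297 + 8.5937 = 8.6235, so posterior SD = 0.3405.
Posterior mean = (-3.4/5.8² + 22·3.54/1.6²) / 8.6235 = 3.5161.
Interval: 3.5161 ± 1.960 × 0.3405 → [2.849, 4.184].

[2.849, 4.184]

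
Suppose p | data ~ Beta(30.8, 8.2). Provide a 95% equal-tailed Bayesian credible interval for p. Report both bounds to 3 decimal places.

Posterior: Beta(30.8, 8.2).
Equal-tailed 95% interval: the 0.025 and 0.975 quantiles of Beta(30.8, 8.2).
Posterior mean ≈ 0.790, SD ≈ 0.064; a Normal approximation gives roughly [0.663, 0.916].
Exact: F⁻¹(0.025) = 0.651; F⁻¹(0.975) = 0.901.

[0.651, 0.901]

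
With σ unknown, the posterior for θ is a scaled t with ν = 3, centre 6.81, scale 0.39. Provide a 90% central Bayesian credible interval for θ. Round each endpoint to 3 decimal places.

[5.892, 7.728]

The t_3 distribution is symmetric; the 90% interval is 6.81 ± t·0.39 with t_{0.95,3} = 2.353.
Half-width: 2.353 × 0.39 = 0.918.
6.81 − 0.918 = 5.892; 6.81 + 0.918 = 7.728.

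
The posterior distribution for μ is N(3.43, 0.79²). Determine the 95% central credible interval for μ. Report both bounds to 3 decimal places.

[1.882, 4.978]

The posterior is symmetric, so the 95% equal-tailed interval is μ = 3.43 ± z·0.79 with z = 1.960.
Half-width: 1.960 × 0.79 = 1.548.
3.43 − 1.548 = 1.882; 3.43 + 1.548 = 4.978.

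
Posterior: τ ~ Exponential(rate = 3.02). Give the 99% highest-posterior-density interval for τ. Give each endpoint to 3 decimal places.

[0.000, 1.525]

The exponential density is strictly decreasing on [0, ∞), so the HPD interval is anchored at 0: [0, q] with P(τ ≤ q) = 0.99.
q = −ln(1 − 0.99) / 3.02 = 4.6052 / 3.02 = 1.525.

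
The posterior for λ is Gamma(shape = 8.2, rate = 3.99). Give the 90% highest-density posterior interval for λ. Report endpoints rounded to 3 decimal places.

The posterior is unimodal and skewed, so the HPD interval has equal density at both endpoints and is the shortest 90% interval.
Solving f(0.904) = f(3.166) with F(3.166) − F(0.904) = 0.90 gives [0.904, 3.166].
For comparison, the equal-tailed interval is [1.033, 3.360]; the HPD is narrower and shifted toward the mode.

[0.904, 3.166]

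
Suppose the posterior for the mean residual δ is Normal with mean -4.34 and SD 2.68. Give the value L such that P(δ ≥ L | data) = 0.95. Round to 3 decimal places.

-8.748

Need L with P(δ ≥ L) = 0.95: L = -4.34 − z_{0.05}·2.68.
z = 1.645; L = -4.34 − 1.645 × 2.68 = -8.748.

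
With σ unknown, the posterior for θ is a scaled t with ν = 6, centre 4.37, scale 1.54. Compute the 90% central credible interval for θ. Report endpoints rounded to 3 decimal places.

[1.378, 7.362]

The t_6 distribution is symmetric; the 90% interval is 4.37 ± t·1.54 with t_{0.95,6} = 1.943.
Half-width: 1.943 × 1.54 = 2.992.
4.37 − 2.992 = 1.378; 4.37 + 2.992 = 7.362.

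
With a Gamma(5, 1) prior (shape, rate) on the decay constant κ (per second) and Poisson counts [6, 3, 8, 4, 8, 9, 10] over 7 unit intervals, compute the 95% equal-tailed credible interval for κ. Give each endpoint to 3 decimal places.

[4.963, 8.524]

Posterior: Gamma(5+48, 1+7) = Gamma(53, 8) (shape, rate).
Equal-tailed 95% interval: Gamma(53, 8) quantiles at 0.025 and 0.975.
Posterior mean ≈ 6.625, SD ≈ 0.910; a Normal approximation gives roughly [4.841, 8.409].
Exact: lower = 4.963; upper = 8.524.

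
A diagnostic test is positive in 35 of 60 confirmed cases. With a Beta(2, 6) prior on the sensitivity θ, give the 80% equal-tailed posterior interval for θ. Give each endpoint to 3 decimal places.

Posterior: Beta(2+35, 6+25) = Beta(37, 31).
Equal-tailed 80% interval: the 0.1 and 0.9 quantiles of Beta(37, 31).
Posterior mean ≈ 0.544, SD ≈ 0.060; a Normal approximation gives roughly [0.467, 0.621].
Exact: F⁻¹(0.1) = 0.467; F⁻¹(0.9) = 0.621.

[0.467, 0.621]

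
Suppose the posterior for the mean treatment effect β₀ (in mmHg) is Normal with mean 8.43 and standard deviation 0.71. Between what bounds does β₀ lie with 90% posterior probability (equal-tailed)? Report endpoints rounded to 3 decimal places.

The posterior is symmetric, so the 90% equal-tailed interval is β₀ = 8.43 ± z·0.71 with z = 1.645.
Half-width: 1.645 × 0.71 = 1.168.
8.43 − 1.168 = 7.262; 8.43 + 1.168 = 9.598.

[7.262, 9.598]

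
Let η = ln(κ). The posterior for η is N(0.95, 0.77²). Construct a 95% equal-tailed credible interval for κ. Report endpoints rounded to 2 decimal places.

[0.57, 11.70]

On the log scale the 95% interval is 0.95 ± 1.960 × 0.77 = [-0.5592, 2.4592].
Exponentiate: [e^-0.5592, e^2.4592] = [0.57, 11.70].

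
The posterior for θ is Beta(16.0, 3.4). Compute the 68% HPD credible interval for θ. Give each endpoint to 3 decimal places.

[0.769, 0.929]

The posterior is unimodal and skewed, so the HPD interval has equal density at both endpoints and is the shortest 68% interval.
Solving f(0.769) = f(0.929) with F(0.929) − F(0.769) = 0.68 gives [0.769, 0.929].
For comparison, the equal-tailed interval is [0.741, 0.908]; the HPD is narrower and shifted toward the mode.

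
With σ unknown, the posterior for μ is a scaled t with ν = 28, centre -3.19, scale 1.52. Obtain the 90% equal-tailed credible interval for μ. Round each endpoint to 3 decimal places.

[-5.776, -0.604]

The t_28 distribution is symmetric; the 90% interval is -3.19 ± t·1.52 with t_{0.95,28} = 1.701.
Half-width: 1.701 × 1.52 = 2.586.
-3.19 − 2.586 = -5.776; -3.19 + 2.586 = -0.604.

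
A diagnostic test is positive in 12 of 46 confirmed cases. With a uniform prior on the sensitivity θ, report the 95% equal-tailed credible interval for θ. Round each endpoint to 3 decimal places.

Posterior: Beta(1+12, 1+34) = Beta(13, 35).
Equal-tailed 95% interval: the 0.025 and 0.975 quantiles of Beta(13, 35).
Posterior mean ≈ 0.271, SD ≈ 0.063; a Normal approximation gives roughly [0.146, 0.395].
Exact: F⁻¹(0.025) = 0.156; F⁻¹(0.975) = 0.403.

[0.156, 0.403]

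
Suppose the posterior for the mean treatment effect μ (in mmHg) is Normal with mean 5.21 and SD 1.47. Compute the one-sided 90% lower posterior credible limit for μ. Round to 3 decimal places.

Need L with P(μ ≥ L) = 0.90: L = 5.21 − z_{0.1}·1.47.
z = 1.282; L = 5.21 − 1.282 × 1.47 = 3.326.

3.326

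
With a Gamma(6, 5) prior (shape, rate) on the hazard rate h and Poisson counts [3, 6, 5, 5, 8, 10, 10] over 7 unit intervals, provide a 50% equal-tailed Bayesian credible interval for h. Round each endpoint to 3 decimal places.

[3.994, 4.809]

Posterior: Gamma(6+47, 5+7) = Gamma(53, 12) (shape, rate).
Equal-tailed 50% interval: Gamma(53, 12) quantiles at 0.25 and 0.75.
Posterior mean ≈ 4.417, SD ≈ 0.607; a Normal approximation gives roughly [4.007, 4.826].
Exact: lower = 3.994; upper = 4.809.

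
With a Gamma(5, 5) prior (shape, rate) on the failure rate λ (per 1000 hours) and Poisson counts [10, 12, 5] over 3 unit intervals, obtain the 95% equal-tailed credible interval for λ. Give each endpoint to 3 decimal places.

[2.736, 5.500]

Posterior: Gamma(5+27, 5+3) = Gamma(32, 8) (shape, rate).
Equal-tailed 95% interval: Gamma(32, 8) quantiles at 0.025 and 0.975.
Posterior mean ≈ 4.000, SD ≈ 0.707; a Normal approximation gives roughly [2.614, 5.386].
Exact: lower = 2.736; upper = 5.500.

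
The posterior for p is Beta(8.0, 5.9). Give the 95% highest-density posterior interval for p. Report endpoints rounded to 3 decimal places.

[0.327, 0.819]

The posterior is unimodal and skewed, so the HPD interval has equal density at both endpoints and is the shortest 95% interval.
Solving f(0.327) = f(0.819) with F(0.819) − F(0.327) = 0.95 gives [0.327, 0.819].
For comparison, the equal-tailed interval is [0.319, 0.812]; the HPD is narrower and shifted toward the mode.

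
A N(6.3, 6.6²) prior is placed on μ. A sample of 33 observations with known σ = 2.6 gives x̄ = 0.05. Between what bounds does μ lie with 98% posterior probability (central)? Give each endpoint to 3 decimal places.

Posterior precision = 1/6.6² + 33/2.6² = 0.0230 + 4.8817 = 4.9046, so posterior SD = 0.4515.
Posterior mean = (6.3/6.6² + 33·0.05/2.6²) / 4.9046 = 0.0793.
Interval: 0.0793 ± 2.326 × 0.4515 → [-0.971, 1.130].

[-0.971, 1.130]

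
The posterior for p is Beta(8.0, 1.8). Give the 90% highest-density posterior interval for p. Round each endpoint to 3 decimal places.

[0.647, 0.992]

The posterior is unimodal and skewed, so the HPD interval has equal density at both endpoints and is the shortest 90% interval.
Solving f(0.647) = f(0.992) with F(0.992) − F(0.647) = 0.90 gives [0.647, 0.992].
For comparison, the equal-tailed interval is [0.590, 0.967]; the HPD is narrower and shifted toward the mode.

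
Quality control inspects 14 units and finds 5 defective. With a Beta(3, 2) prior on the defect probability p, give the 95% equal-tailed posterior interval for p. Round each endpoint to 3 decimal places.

Posterior: Beta(3+5, 2+9) = Beta(8, 11).
Equal-tailed 95% interval: the 0.025 and 0.975 quantiles of Beta(8, 11).
Posterior mean ≈ 0.421, SD ≈ 0.110; a Normal approximation gives roughly [0.205, 0.637].
Exact: F⁻¹(0.025) = 0.215; F⁻¹(0.975) = 0.643.

[0.215, 0.643]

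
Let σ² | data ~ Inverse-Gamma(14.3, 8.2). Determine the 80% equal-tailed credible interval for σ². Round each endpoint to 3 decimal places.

Inverse-Gamma(14.3, 8.2) quantiles: F⁻¹(0.1) and F⁻¹(0.9).
Equivalently, 1/σ² ~ Gamma(14.3, rate = 8.2); invert its 0.9 and 0.1 quantiles.
Posterior mean ≈ 0.617, SD ≈ 0.176; a Normal approximation gives roughly [0.391, 0.842].
Exact: lower = 0.425; upper = 0.844.

[0.425, 0.844]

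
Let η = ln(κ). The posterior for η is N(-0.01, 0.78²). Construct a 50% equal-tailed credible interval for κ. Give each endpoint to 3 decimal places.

[0.585, 1.675]

On the log scale the 50% interval is -0.01 ± 0.674 × 0.78 = [-0.5361, 0.5161].
Exponentiate: [e^-0.5361, e^0.5161] = [0.585, 1.675].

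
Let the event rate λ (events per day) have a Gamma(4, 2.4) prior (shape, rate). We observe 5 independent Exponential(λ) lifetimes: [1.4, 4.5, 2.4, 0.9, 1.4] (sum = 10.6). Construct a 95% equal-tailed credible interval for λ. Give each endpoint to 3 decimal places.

[0.317, 1.213]

Posterior: Gamma(4+5, 2.4+10.6) = Gamma(9, 13.0) (shape, rate).
Equal-tailed 95% interval: Gamma(9, 13.0) quantiles at 0.025 and 0.975.
Posterior mean ≈ 0.692, SD ≈ 0.231; a Normal approximation gives roughly [0.240, 1.145].
Exact: lower = 0.317; upper = 1.213.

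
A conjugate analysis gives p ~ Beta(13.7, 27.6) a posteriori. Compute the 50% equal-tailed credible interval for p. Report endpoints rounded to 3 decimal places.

[0.281, 0.380]

Posterior: Beta(13.7, 27.6).
Equal-tailed 50% interval: the 0.25 and 0.75 quantiles of Beta(13.7, 27.6).
Posterior mean ≈ 0.332, SD ≈ 0.072; a Normal approximation gives roughly [0.283, 0.381].
Exact: F⁻¹(0.25) = 0.281; F⁻¹(0.75) = 0.380.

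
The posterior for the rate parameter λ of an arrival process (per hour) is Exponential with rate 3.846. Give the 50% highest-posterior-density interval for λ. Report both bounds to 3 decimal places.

The exponential density is strictly decreasing on [0, ∞), so the HPD interval is anchored at 0: [0, q] with P(λ ≤ q) = 0.50.
q = −ln(1 − 0.50) / 3.846 = 0.6931 / 3.846 = 0.180.

[0.000, 0.180]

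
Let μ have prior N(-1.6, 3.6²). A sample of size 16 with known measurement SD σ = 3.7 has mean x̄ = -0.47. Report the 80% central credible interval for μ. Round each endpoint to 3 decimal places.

Posterior precision = 1/3.6² + 16/3.7² = 0.0772 + 1.1687 = 1.2459, so posterior SD = 0.8959.
Posterior mean = (-1.6/3.6² + 16·-0.47/3.7²) / 1.2459 = -0.5400.
Interval: -0.5400 ± 1.282 × 0.8959 → [-1.688, 0.608].

[-1.688, 0.608]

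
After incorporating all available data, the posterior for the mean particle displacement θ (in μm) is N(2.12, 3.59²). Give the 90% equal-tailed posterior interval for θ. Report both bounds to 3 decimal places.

[-3.785, 8.025]

The posterior is symmetric, so the 90% equal-tailed interval is θ = 2.12 ± z·3.59 with z = 1.645.
Half-width: 1.645 × 3.59 = 5.905.
2.12 − 5.905 = -3.785; 2.12 + 5.905 = 8.025.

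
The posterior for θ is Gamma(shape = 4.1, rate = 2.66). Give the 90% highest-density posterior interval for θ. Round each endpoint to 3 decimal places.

The posterior is unimodal and skewed, so the HPD interval has equal density at both endpoints and is the shortest 90% interval.
Solving f(0.373) = f(2.665) with F(2.665) − F(0.373) = 0.90 gives [0.373, 2.665].
For comparison, the equal-tailed interval is [0.536, 2.968]; the HPD is narrower and shifted toward the mode.

[0.373, 2.665]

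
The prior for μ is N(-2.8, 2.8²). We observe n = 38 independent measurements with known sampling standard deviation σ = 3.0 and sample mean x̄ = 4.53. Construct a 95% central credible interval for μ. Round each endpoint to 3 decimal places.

[3.375, 5.255]

Posterior precision = 1/2.8² + 38/3.0² = 0.1276 + 4.2222 = 4.3498, so posterior SD = 0.4795.
Posterior mean = (-2.8/2.8² + 38·4.53/3.0²) / 4.3498 = 4.3151.
Interval: 4.3151 ± 1.960 × 0.4795 → [3.375, 5.255].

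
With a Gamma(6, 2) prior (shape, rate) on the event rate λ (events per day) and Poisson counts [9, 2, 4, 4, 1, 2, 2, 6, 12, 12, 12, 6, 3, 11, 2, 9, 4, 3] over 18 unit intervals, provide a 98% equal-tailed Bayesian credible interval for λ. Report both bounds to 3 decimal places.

[4.354, 6.793]

Posterior: Gamma(6+104, 2+18) = Gamma(110, 20) (shape, rate).
Equal-tailed 98% interval: Gamma(110, 20) quantiles at 0.01 and 0.99.
Posterior mean ≈ 5.500, SD ≈ 0.524; a Normal approximation gives roughly [4.280, 6.720].
Exact: lower = 4.354; upper = 6.793.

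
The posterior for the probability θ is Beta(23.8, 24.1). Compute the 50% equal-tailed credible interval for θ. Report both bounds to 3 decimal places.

[0.448, 0.546]

Posterior: Beta(23.8, 24.1).
Equal-tailed 50% interval: the 0.25 and 0.75 quantiles of Beta(23.8, 24.1).
Posterior mean ≈ 0.497, SD ≈ 0.072; a Normal approximation gives roughly [0.449, 0.545].
Exact: F⁻¹(0.25) = 0.448; F⁻¹(0.75) = 0.546.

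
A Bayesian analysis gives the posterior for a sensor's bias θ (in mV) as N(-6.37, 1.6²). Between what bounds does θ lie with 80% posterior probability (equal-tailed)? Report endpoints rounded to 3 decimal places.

[-8.420, -4.320]

The posterior is symmetric, so the 80% equal-tailed interval is θ = -6.37 ± z·1.6 with z = 1.282.
Half-width: 1.282 × 1.6 = 2.050.
-6.37 − 2.050 = -8.420; -6.37 + 2.050 = -4.320.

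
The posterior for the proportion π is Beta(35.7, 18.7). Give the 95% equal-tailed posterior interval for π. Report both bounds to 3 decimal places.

Posterior: Beta(35.7, 18.7).
Equal-tailed 95% interval: the 0.025 and 0.975 quantiles of Beta(35.7, 18.7).
Posterior mean ≈ 0.656, SD ≈ 0.064; a Normal approximation gives roughly [0.531, 0.781].
Exact: F⁻¹(0.025) = 0.526; F⁻¹(0.975) = 0.775.

[0.526, 0.775]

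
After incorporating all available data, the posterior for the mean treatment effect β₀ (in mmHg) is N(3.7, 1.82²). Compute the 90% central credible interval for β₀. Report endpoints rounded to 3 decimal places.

The posterior is symmetric, so the 90% equal-tailed interval is β₀ = 3.7 ± z·1.82 with z = 1.645.
Half-width: 1.645 × 1.82 = 2.994.
3.7 − 2.994 = 0.706; 3.7 + 2.994 = 6.694.

[0.706, 6.694]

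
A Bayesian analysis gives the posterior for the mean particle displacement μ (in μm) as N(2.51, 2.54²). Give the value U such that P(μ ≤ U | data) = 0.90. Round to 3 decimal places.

Need U with P(μ ≤ U) = 0.90: U = 2.51 + z_{0.1}·2.54.
z = 1.282; U = 2.51 + 1.282 × 2.54 = 5.765.

5.765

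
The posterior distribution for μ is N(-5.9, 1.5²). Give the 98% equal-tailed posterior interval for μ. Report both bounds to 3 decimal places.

The posterior is symmetric, so the 98% equal-tailed interval is μ = -5.9 ± z·1.5 with z = 2.326.
Half-width: 2.326 × 1.5 = 3.490.
-5.9 − 3.490 = -9.390; -5.9 + 3.490 = -2.410.

[-9.390, -2.410]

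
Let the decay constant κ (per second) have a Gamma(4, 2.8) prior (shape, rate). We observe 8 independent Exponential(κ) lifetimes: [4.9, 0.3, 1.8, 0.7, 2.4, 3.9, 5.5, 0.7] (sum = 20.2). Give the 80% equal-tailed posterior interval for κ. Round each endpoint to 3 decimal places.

[0.340, 0.722]

Posterior: Gamma(4+8, 2.8+20.2) = Gamma(12, 23.0) (shape, rate).
Equal-tailed 80% interval: Gamma(12, 23.0) quantiles at 0.1 and 0.9.
Posterior mean ≈ 0.522, SD ≈ 0.151; a Normal approximation gives roughly [0.329, 0.715].
Exact: lower = 0.340; upper = 0.722.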